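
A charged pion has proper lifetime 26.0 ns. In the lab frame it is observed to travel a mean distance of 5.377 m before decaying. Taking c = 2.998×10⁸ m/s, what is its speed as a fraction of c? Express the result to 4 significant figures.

0.5678c

d = βγcτ ⇒ βγ = d/(cτ) = 5.377 m / (7.7948 m) = 0.68982.
β = (βγ)/√(1+(βγ)²) = 0.68982/√1.475852 = 0.5678.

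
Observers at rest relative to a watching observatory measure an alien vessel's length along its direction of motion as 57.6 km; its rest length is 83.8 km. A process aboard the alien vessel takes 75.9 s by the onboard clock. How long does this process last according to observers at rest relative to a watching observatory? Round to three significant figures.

Length contraction gives γ = L₀/L = 83.8/57.6 = 1.45486.
The same γ dilates the second interval: 1.45486 × 75.9 s = 110 s.

110 s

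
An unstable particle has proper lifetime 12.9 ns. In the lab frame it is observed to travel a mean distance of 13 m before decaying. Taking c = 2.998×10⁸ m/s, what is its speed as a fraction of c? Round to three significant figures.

0.958c

d = βγcτ ⇒ βγ = d/(cτ) = 13.00 m / (3.86742 m) = 3.3614.
β = (βγ)/√(1+(βγ)²) = 3.3614/√12.299 = 0.958.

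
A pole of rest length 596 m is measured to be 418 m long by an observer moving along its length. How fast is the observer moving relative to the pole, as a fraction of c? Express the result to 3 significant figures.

Length contraction gives γ = L₀/L = 596/418 = 1.4258.
β = √(1 − 1/γ²) = √0.508093 = 0.713.

0.713c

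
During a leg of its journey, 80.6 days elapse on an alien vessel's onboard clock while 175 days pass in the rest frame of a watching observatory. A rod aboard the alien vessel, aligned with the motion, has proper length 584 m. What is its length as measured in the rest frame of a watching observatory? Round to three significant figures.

269 m

From Δt = γΔτ: γ = 175/80.6 = 2.17122.
The rod contracts by the same γ: 584 m / 2.17122 = 269 m.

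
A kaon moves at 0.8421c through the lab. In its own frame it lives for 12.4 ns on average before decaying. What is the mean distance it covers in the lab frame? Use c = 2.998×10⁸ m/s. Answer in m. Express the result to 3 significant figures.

5.80 m

With β = 0.8421, γ = 1/√(1 − 0.8421²) = 1/√0.29086759 = 1.8542.
Lab-frame lifetime: Δt = γτ = 1.8542 × 12.4 ns = 22.992 ns.
Distance: d = vΔt = 0.8421 × 2.998×10⁸ m/s × 2.2992×10^-8 s = 5.80 m.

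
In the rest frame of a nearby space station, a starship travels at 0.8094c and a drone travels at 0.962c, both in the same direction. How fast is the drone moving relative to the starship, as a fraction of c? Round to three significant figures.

Transform to the starship's frame: u' = (u − v)/(1 − uv/c²).
u' = (0.962 − 0.8094)/(1 − 0.962×0.8094) = 0.1526/0.2213572 = 0.68938.
Speed in the starship's frame: 0.689c (in the same direction).

0.689c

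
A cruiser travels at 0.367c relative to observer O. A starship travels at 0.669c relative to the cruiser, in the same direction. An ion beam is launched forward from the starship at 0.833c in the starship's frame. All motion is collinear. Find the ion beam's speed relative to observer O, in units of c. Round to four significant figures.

0.9834c

Compose velocities in two stages. Stage 1 (into S'): u₁ = (0.833+0.669)/(1+0.833×0.669) = 0.9645.
Stage 2 (into S): u = (0.9645+0.367)/(1+0.9645×0.367) = 0.9834, so the speed is 0.9834c.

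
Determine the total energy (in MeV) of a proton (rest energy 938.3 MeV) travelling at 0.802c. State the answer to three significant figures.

1570 MeV

γ = 1/√(1 − β²) = 1/√(1 − 0.643204) = 1/√0.356796 = 1/0.597324 = 1.6741.
Total energy: E = γmc² = 1.6741 × 938.3 MeV = 1570 MeV.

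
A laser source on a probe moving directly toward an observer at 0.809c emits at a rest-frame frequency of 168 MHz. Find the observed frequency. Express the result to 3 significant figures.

517 MHz

Relativistic Doppler (source moving toward): f_obs = f_src · √((1+β)/(1−β)).
With β = 0.809: factor = √(1.809/0.191) = 3.0775.
f_obs = 168 × 3.0775 = 517 MHz.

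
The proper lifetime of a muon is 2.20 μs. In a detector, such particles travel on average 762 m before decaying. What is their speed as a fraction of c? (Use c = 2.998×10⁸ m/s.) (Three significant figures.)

d = βγcτ ⇒ βγ = d/(cτ) = 762.0 m / (659.56 m) = 1.1553.
β = (βγ)/√(1+(βγ)²) = 1.1553/√2.33472 = 0.756.

0.756c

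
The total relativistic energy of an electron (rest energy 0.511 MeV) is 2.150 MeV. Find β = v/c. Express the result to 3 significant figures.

Total energy E = γmc² gives γ = 2.150/0.511 = 4.2074.
Hence β = √(1 − 1/γ²) = √(1 − 0.0564901) = √0.9435099 = 0.971.

0.971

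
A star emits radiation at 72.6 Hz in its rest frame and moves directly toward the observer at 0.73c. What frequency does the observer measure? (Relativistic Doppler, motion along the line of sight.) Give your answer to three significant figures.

184 Hz

Relativistic Doppler (source moving toward): f_obs = f_src · √((1+β)/(1−β)).
With β = 0.73: factor = √(1.73/0.27) = 2.5313.
f_obs = 72.6 × 2.5313 = 184 Hz.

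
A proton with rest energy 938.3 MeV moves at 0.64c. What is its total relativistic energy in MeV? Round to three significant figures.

1220 MeV

With β = 0.64, γ = 1/√(1 − 0.64²) = 1/√0.5904 = 1.3014.
Total energy: E = γmc² = 1.3014 × 938.3 MeV = 1220 MeV.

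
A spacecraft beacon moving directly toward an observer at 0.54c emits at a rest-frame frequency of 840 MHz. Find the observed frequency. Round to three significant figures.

1540 MHz

Relativistic Doppler (source moving toward): f_obs = f_src · √((1+β)/(1−β)).
With β = 0.54: factor = √(1.54/0.46) = 1.8297.
f_obs = 840 × 1.8297 = 1540 MHz.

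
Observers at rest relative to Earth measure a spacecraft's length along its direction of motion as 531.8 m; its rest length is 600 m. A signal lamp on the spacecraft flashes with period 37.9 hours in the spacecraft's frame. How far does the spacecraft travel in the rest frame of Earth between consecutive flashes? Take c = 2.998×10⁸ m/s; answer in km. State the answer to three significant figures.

From L = L₀/γ: γ = 600/531.8 = 1.12824.
β = √(1 − 1/γ²) = 0.46304. Lab-frame period = γτ = 1.12824×37.9 hours = 42.76 hours. Distance = βc × γτ = 0.46304 × 2.998×10⁸ m/s × 153936 s = 2.1369×10^13 m = 2.14×10^10 km.

2.14×10^10 km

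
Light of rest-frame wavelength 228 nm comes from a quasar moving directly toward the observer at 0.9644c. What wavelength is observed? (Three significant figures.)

Relativistic Doppler for wavelength: λ_obs = λ_src · √((1−β)/(1+β)).
With β = 0.9644: factor = √(0.0356/1.9644) = 0.13462.
λ_obs = 228 × 0.13462 = 30.7 nm.

30.7 nm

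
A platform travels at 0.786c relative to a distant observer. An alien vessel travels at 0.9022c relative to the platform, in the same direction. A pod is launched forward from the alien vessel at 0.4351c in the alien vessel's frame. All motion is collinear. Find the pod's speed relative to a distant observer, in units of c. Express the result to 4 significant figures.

Compose velocities in two stages. Stage 1 (into S'): u₁ = (0.4351+0.9022)/(1+0.4351×0.9022) = 0.96033.
Stage 2 (into S): u = (0.96033+0.786)/(1+0.96033×0.786) = 0.99516, so the speed is 0.9952c.

0.9952c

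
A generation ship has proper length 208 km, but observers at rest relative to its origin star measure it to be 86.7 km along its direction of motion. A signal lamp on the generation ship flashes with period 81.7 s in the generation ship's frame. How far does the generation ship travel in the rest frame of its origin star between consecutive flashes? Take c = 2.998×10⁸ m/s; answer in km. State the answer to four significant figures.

5.341×10^7 km

From L = L₀/γ: γ = 208/86.7 = 2.39908.
β = √(1 − 1/γ²) = 0.90899. Lab-frame period = γτ = 2.39908×81.7 s = 196 s. Distance = βc × γτ = 0.90899 × 2.998×10⁸ m/s × 196 s = 5.3413×10^10 m = 5.341×10^7 km.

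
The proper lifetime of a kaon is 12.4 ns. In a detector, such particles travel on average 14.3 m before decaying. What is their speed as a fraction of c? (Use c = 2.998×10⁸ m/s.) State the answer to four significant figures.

0.9678c

Lab distance = (lab lifetime)·v = γτ·βc, so βγ = d/(cτ) = 14.30/(2.998×10⁸ × 1.240×10^-8) = 3.8467.
With βγ = 3.8467: γ² = 1 + (βγ)² = 15.7971, and β = (βγ)/γ = 3.8467/3.97456 = 0.9678.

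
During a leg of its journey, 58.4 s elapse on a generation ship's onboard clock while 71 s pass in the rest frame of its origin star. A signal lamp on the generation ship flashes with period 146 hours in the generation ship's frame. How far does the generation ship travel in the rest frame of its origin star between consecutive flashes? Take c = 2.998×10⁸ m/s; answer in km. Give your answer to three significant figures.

From Δt = γΔτ: γ = 71/58.4 = 1.21575.
β = √(1 − 1/γ²) = 0.56871. Lab-frame period = γτ = 1.21575×146 hours = 177.5 hours. Distance = βc × γτ = 0.56871 × 2.998×10⁸ m/s × 639000 s = 1.0895×10^14 m = 1.09×10^11 km.

1.09×10^11 km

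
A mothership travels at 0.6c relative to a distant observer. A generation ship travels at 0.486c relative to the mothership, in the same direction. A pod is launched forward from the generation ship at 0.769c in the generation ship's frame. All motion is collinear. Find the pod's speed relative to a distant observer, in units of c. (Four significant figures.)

0.9777c

First combine the pod and generation ship (S''→S'): u₁ = (0.769 + 0.486)/(1 + 0.769×0.486) = 1.255/1.373734 = 0.91357.
Then combine with the mothership (S'→S): u = (0.91357 + 0.6)/(1 + 0.91357×0.6) = 1.51357/1.548142 = 0.97767.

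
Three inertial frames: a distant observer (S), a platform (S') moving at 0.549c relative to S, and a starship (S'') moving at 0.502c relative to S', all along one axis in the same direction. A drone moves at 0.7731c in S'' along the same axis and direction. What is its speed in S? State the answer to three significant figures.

First combine the drone and starship (S''→S'): u₁ = (0.7731 + 0.502)/(1 + 0.7731×0.502) = 1.2751/1.3880962 = 0.9186.
Then combine with the platform (S'→S): u = (0.9186 + 0.549)/(1 + 0.9186×0.549) = 1.4676/1.5043114 = 0.9756.

0.976c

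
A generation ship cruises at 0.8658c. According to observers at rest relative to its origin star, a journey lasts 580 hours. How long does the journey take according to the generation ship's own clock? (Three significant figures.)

β² = 0.74960964, so γ = 1/√0.25039036 = 1.9984.
The moving clock records proper time: Δτ = Δt/γ = 580/1.9984 = 290 hours.

290 hours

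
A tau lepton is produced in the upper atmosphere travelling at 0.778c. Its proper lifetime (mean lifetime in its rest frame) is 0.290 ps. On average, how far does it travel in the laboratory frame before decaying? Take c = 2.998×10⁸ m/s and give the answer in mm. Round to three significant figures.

0.108 mm

β² = 0.605284, so γ = 1/√0.394716 = 1.5917.
Lab-frame lifetime: Δt = γτ = 1.5917 × 0.290 ps = 0.46159 ps.
Distance: d = vΔt = 0.778 × 2.998×10⁸ m/s × 4.6159×10^-13 s = 1.08×10^-4 m = 0.108 mm.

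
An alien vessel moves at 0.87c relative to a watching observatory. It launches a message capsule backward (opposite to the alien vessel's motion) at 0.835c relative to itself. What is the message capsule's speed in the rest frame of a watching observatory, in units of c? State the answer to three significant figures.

0.128c

In units of c, u = (u' + v)/(1 + u'v) with u' = −0.835 and v = 0.87.
Numerator: −0.835 + 0.87 = 0.035. Denominator: 1 + (−0.835)(0.87) = 0.27355.
u = 0.035/0.27355 = 0.12795, so the speed is 0.128c.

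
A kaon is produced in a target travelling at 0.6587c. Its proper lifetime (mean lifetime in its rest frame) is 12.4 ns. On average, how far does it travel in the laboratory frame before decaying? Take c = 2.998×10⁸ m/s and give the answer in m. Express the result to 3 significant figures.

3.25 m

γ = 1/√(1 − β²) = 1/√(1 − 0.43388569) = 1/√0.56611431 = 1/0.752406 = 1.3291.
Lab-frame lifetime: Δt = γτ = 1.3291 × 12.4 ns = 16.481 ns.
Distance: d = vΔt = 0.6587 × 2.998×10⁸ m/s × 1.6481×10^-8 s = 3.25 m.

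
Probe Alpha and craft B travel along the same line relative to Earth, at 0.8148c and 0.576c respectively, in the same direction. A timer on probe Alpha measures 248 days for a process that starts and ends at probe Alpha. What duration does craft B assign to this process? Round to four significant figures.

Speed of probe Alpha in craft B's frame: u = (v_A − v_B)/(1 − v_A v_B/c²) = (0.8148 − 0.576)/(1 − 0.8148×0.576) = 0.2388/0.5306752 = 0.44999; |u| = 0.44999c.
At |u| = 0.44999c, γ = (1 − 0.202491)^(−1/2) = 1.1198.
The clock on probe Alpha records proper time, so craft B measures Δt = γΔτ = 1.1198 × 248 = 277.7 days.

277.7 days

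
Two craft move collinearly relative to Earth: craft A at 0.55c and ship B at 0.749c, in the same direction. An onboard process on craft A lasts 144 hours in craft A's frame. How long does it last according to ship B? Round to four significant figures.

Transform craft A's velocity into ship B's frame: (0.55 − 0.749)/(1 − 0.55·0.749) = −0.199/0.58805, so the relative speed is 0.33841c.
γ for this relative speed: γ = 1/√(1 − 0.114521) = 1.0627.
The clock on craft A records proper time, so ship B measures Δt = γΔτ = 1.0627 × 144 = 153.0 hours.

153.0 hours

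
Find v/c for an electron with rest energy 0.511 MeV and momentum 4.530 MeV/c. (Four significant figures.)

βγ = pc/(mc²) = 4.530/0.511 = 8.865.
Since γ² = 1 + (βγ)² = 79.5882, γ = √79.5882 = 8.92122, and β = (βγ)/γ = 8.865/8.92122 = 0.9937.

0.9937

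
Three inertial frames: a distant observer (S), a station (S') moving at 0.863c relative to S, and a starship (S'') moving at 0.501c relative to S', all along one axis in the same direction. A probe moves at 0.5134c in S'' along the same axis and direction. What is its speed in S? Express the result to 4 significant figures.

First combine the probe and starship (S''→S'): u₁ = (0.5134 + 0.501)/(1 + 0.5134×0.501) = 1.0144/1.2572134 = 0.80686.
Then combine with the station (S'→S): u = (0.80686 + 0.863)/(1 + 0.80686×0.863) = 1.66986/1.69632018 = 0.9844.

0.9844c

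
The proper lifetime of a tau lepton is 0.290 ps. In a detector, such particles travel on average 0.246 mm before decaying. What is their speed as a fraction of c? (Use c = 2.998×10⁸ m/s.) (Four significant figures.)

0.9428c

Lab distance = (lab lifetime)·v = γτ·βc, so βγ = d/(cτ) = 2.460×10^-4/(2.998×10⁸ × 2.900×10^-13) = 2.8295.
With βγ = 2.8295: γ² = 1 + (βγ)² = 9.00607, and β = (βγ)/γ = 2.8295/3.00101 = 0.9428.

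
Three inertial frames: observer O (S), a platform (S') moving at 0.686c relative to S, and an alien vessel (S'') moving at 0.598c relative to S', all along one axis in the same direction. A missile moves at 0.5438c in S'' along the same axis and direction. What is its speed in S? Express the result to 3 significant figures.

0.973c

Apply u = (u'+v)/(1+u'v) twice. Missile in the platform frame: (0.5438+0.598)/(1+0.5438·0.598) = 1.1418/1.3251924 = 0.86161c.
That velocity, transformed to the rest frame of observer O: (0.86161+0.686)/(1+0.86161·0.686) = 1.54761/1.59106446 = 0.97269c.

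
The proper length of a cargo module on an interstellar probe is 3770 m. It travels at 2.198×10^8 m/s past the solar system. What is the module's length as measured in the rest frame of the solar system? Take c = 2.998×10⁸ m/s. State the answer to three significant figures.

β = v/c = (2.198×10^8 m/s)/(2.998×10⁸ m/s) = 0.733155.
β² = 0.5375163, so γ = 1/√0.4624837 = 1.4705.
Along the direction of motion the measured length is L₀/γ = 3770/1.4705 = 2560 m.

2560 m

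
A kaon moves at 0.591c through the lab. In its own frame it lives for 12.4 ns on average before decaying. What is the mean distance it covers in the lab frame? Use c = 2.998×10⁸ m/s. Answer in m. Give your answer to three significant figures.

2.72 m

With β = 0.591, γ = 1/√(1 − 0.591²) = 1/√0.650719 = 1.2397.
Lab-frame lifetime: Δt = γτ = 1.2397 × 12.4 ns = 15.372 ns.
Distance: d = vΔt = 0.591 × 2.998×10⁸ m/s × 1.5372×10^-8 s = 2.72 m.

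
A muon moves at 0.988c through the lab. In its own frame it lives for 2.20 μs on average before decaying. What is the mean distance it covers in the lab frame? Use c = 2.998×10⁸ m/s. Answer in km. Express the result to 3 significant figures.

With β = 0.988, γ = 1/√(1 − 0.988²) = 1/√0.023856 = 6.4744.
Lab-frame lifetime: Δt = γτ = 6.4744 × 2.20 μs = 14.244 μs.
Distance: d = vΔt = 0.988 × 2.998×10⁸ m/s × 1.4244×10^-5 s = 4220 m = 4.22 km.

4.22 km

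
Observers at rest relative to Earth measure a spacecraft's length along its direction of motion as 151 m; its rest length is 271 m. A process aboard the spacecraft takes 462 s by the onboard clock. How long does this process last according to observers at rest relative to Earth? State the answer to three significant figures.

829 s

γ = L₀/L = 271/151 = 1.7947.
Δt = γΔτ = 1.7947 × 462 = 829 s.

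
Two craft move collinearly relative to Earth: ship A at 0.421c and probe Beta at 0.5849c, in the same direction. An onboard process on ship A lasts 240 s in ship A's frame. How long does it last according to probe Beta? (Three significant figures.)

246 s

The velocity of ship A relative to probe Beta is (0.421 − 0.5849)c / (1 − 0.421×0.5849) = −0.21744c; relative speed 0.21744c.
At |u| = 0.21744c, γ = (1 − 0.0472802)^(−1/2) = 1.0245.
The clock on ship A records proper time, so probe Beta measures Δt = γΔτ = 1.0245 × 240 = 246 s.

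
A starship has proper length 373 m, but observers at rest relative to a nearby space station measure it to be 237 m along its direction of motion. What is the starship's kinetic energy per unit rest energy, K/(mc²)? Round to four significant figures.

0.5738

From L = L₀/γ: γ = 373/237 = 1.57384.
K/(mc²) = γ − 1 = 1.57384 − 1 = 0.5738.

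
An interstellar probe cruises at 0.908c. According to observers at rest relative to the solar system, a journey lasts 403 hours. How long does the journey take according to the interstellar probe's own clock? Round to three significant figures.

169 hours

With β = 0.908, γ = 1/√(1 − 0.908²) = 1/√0.175536 = 2.3868.
The moving clock records proper time: Δτ = Δt/γ = 403/2.3868 = 169 hours.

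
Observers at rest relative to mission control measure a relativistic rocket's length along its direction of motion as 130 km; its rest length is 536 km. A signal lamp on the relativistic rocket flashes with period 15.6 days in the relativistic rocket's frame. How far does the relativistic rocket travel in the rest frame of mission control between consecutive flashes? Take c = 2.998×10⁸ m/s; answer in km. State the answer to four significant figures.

1.616×10^12 km

Length contraction gives γ = L₀/L = 536/130 = 4.12308.
β = √(1 − 1/γ²) = 0.97014. Lab-frame period = γτ = 4.12308×15.6 days = 64.32 days. Distance = βc × γτ = 0.97014 × 2.998×10⁸ m/s × 5557248 s = 1.6163×10^15 m = 1.616×10^12 km.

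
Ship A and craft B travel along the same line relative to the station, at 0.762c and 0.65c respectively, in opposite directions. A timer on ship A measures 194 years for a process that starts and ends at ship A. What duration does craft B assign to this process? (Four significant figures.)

The velocity of ship A relative to craft B is (0.762 + 0.65)c / (1 + 0.762×0.65) = 0.94429c; relative speed 0.94429c.
γ for this relative speed: γ = 1/√(1 − 0.891684) = 3.0385.
The clock on ship A records proper time, so craft B measures Δt = γΔτ = 3.0385 × 194 = 589.5 years.

589.5 years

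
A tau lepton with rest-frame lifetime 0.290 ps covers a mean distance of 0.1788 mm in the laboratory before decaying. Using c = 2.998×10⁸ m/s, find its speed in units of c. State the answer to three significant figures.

Let x = d/(cτ) = 1.788×10^-4 m / (2.998×10⁸ m/s × 2.900×10^-13 s) = 2.0565. Since d = βγcτ, x = βγ = β/√(1−β²).
Solving: β² = x²/(1+x²) = 4.22919/5.22919 = 0.808766, so β = 0.899.

0.899c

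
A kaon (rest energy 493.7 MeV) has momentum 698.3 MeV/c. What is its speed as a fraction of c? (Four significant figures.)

0.8165c

pc/(mc²) = 698.3/493.7 = 1.4144 = βγ = β/√(1−β²).
So β² = x²/(1 + x²) with x = 1.4144: x² = 2.00053, β² = 2.00053/3.00053 = 0.666726, β = 0.8165.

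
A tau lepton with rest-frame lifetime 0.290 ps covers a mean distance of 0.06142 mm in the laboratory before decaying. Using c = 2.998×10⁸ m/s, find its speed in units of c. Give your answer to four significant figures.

d = βγcτ ⇒ βγ = d/(cτ) = 6.142×10^-5 m / (8.6942×10^-5 m) = 0.70645.
β = (βγ)/√(1+(βγ)²) = 0.70645/√1.499072 = 0.5770.

0.5770c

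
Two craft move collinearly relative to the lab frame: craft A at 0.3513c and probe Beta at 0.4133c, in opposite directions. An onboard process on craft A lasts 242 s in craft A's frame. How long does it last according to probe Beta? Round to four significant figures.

Transform craft A's velocity into probe Beta's frame: (0.3513 + 0.4133)/(1 + 0.3513·0.4133) = 0.7646/1.14519229, so the relative speed is 0.66766c.
γ for this relative speed: γ = 1/√(1 − 0.44577) = 1.3432.
Craft A's interval is proper; time dilation gives Δt_B = γΔτ = 1.3432 × 242 s = 325.1 s.

325.1 s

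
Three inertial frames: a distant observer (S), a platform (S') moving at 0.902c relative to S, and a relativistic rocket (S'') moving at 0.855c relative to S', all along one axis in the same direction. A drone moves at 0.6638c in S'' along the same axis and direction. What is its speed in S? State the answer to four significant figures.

0.9984c

First combine the drone and relativistic rocket (S''→S'): u₁ = (0.6638 + 0.855)/(1 + 0.6638×0.855) = 1.5188/1.567549 = 0.9689.
Then combine with the platform (S'→S): u = (0.9689 + 0.902)/(1 + 0.9689×0.902) = 1.8709/1.8739478 = 0.99837.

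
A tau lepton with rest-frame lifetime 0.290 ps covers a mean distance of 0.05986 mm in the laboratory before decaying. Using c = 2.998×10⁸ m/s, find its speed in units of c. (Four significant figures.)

0.5671c

d = βγcτ ⇒ βγ = d/(cτ) = 5.986×10^-5 m / (8.6942×10^-5 m) = 0.6885.
β = (βγ)/√(1+(βγ)²) = 0.6885/√1.474032 = 0.5671.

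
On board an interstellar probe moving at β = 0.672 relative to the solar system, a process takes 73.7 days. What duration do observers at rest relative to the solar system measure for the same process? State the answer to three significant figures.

γ = 1/√(1 − β²) = 1/√(1 − 0.451584) = 1/√0.548416 = 1/0.740551 = 1.3503.
The onboard clock measures proper time, so the interval in the rest frame of the solar system is dilated: Δt = γ·Δτ = 1.3503 × 73.7 days = 99.5 days.

99.5 days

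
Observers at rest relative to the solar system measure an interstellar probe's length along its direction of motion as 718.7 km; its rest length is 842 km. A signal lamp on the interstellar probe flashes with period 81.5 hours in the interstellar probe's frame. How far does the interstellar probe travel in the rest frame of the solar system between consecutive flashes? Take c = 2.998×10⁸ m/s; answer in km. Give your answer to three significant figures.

5.37×10^10 km

γ = L₀/L = 842/718.7 = 1.17156.
β = √(1 − 1/γ²) = 0.52099. Lab-frame period = γτ = 1.17156×81.5 hours = 95.482 hours. Distance = βc × γτ = 0.52099 × 2.998×10⁸ m/s × 343735.2 s = 5.3689×10^13 m = 5.37×10^10 km.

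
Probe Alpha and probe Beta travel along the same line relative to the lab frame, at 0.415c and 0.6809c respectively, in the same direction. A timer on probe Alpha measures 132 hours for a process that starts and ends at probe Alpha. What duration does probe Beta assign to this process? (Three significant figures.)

142 hours

The velocity of probe Alpha relative to probe Beta is (0.415 − 0.6809)c / (1 − 0.415×0.6809) = −0.37063c; relative speed 0.37063c.
At |u| = 0.37063c, γ = (1 − 0.137367)^(−1/2) = 1.0767.
The clock on probe Alpha records proper time, so probe Beta measures Δt = γΔτ = 1.0767 × 132 = 142 hours.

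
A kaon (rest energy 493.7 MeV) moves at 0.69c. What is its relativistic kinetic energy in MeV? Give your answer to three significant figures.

Lorentz factor: γ = (1 − 0.4761)^(−1/2) = 1.38158.
Kinetic energy: K = (γ − 1)mc² = (1.38158 − 1) × 493.7 MeV = 0.38158 × 493.7 = 188 MeV.

188 MeV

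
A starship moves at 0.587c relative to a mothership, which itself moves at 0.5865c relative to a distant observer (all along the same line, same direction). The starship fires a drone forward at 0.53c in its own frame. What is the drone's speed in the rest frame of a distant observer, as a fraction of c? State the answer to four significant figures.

Apply u = (u'+v)/(1+u'v) twice. Drone in the mothership frame: (0.53+0.587)/(1+0.53·0.587) = 1.117/1.31111 = 0.85195c.
That velocity, transformed to the rest frame of a distant observer: (0.85195+0.5865)/(1+0.85195·0.5865) = 1.43845/1.499668675 = 0.95918c.

0.9592c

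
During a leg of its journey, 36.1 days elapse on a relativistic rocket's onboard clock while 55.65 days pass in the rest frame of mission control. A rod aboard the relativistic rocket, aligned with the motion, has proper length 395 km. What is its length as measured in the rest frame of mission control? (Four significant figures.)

From Δt = γΔτ: γ = 55.65/36.1 = 1.54155.
The rod contracts by the same γ: 395 km / 1.54155 = 256.2 km.

256.2 km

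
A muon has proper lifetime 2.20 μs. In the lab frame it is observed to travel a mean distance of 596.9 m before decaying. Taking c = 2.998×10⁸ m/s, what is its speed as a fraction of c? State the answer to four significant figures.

Let x = d/(cτ) = 596.9 m / (2.998×10⁸ m/s × 2.200×10^-6 s) = 0.905. Since d = βγcτ, x = βγ = β/√(1−β²).
Solving: β² = x²/(1+x²) = 0.819025/1.819025 = 0.450255, so β = 0.6710.

0.6710c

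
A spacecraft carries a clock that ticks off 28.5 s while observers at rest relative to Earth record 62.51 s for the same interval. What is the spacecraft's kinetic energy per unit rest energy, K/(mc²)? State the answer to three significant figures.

1.19

From Δt = γΔτ: γ = 62.51/28.5 = 2.19333.
Since K = (γ−1)mc², K/(mc²) = 2.19333 − 1 = 1.19.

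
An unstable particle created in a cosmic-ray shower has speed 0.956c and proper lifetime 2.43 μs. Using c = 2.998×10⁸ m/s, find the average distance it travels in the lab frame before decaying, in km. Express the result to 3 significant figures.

β² = 0.913936, so γ = 1/√0.086064 = 3.4087.
Lab-frame lifetime: Δt = γτ = 3.4087 × 2.43 μs = 8.2831 μs.
Distance: d = vΔt = 0.956 × 2.998×10⁸ m/s × 8.2831×10^-6 s = 2370 m = 2.37 km.

2.37 km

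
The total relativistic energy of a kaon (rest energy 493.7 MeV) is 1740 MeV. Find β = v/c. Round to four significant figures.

0.9589

γ = E/(mc²) = 1740/493.7 = 3.5244.
β = √(1 − 1/γ²) = √(1 − 0.0805063) = √0.9194937 = 0.9589.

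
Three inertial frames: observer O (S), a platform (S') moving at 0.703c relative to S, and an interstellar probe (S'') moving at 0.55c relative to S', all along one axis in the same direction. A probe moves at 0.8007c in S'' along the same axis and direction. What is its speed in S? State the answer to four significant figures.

0.9889c

First combine the probe and interstellar probe (S''→S'): u₁ = (0.8007 + 0.55)/(1 + 0.8007×0.55) = 1.3507/1.440385 = 0.93774.
Then combine with the platform (S'→S): u = (0.93774 + 0.703)/(1 + 0.93774×0.703) = 1.64074/1.65923122 = 0.98886.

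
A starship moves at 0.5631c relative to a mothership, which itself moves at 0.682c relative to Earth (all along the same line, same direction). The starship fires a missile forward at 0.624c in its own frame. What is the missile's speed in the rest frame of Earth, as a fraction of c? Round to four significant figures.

Compose velocities in two stages. Stage 1 (into S'): u₁ = (0.624+0.5631)/(1+0.624×0.5631) = 0.87844.
Stage 2 (into S): u = (0.87844+0.682)/(1+0.87844×0.682) = 0.97583, so the speed is 0.9758c.

0.9758c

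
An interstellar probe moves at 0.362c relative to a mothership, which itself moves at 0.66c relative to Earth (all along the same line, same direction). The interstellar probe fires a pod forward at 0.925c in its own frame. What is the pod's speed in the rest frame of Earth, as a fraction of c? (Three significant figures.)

Apply u = (u'+v)/(1+u'v) twice. Pod in the mothership frame: (0.925+0.362)/(1+0.925·0.362) = 1.287/1.33485 = 0.96415c.
That velocity, transformed to the rest frame of Earth: (0.96415+0.66)/(1+0.96415·0.66) = 1.62415/1.636339 = 0.99255c.

0.993c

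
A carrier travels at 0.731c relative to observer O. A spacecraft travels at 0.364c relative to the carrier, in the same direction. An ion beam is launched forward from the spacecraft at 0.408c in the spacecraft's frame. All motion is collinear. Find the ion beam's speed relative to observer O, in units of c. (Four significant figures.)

First combine the ion beam and spacecraft (S''→S'): u₁ = (0.408 + 0.364)/(1 + 0.408×0.364) = 0.772/1.148512 = 0.67217.
Then combine with the carrier (S'→S): u = (0.67217 + 0.731)/(1 + 0.67217×0.731) = 1.40317/1.49135627 = 0.94087.

0.9409c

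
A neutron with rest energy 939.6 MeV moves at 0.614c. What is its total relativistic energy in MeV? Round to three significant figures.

γ = 1/√(1 − β²) = 1/√(1 − 0.376996) = 1/√0.623004 = 1/0.789306 = 1.2669.
Total energy: E = γmc² = 1.2669 × 939.6 MeV = 1190 MeV.

1190 MeV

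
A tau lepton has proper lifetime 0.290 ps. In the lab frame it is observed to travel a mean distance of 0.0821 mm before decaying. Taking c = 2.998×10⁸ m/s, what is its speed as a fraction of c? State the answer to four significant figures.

0.6866c

Lab distance = (lab lifetime)·v = γτ·βc, so βγ = d/(cτ) = 8.210×10^-5/(2.998×10⁸ × 2.900×10^-13) = 0.94431.
With βγ = 0.94431: γ² = 1 + (βγ)² = 1.891721, and β = (βγ)/γ = 0.94431/1.3754 = 0.6866.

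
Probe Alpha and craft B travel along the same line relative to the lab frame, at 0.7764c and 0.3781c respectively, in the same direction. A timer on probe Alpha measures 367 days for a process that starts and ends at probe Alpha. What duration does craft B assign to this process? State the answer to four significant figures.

444.4 days

The velocity of probe Alpha relative to craft B is (0.7764 − 0.3781)c / (1 − 0.7764×0.3781) = 0.56381c; relative speed 0.56381c.
At |u| = 0.56381c, γ = (1 − 0.317882)^(−1/2) = 1.2108.
The clock on probe Alpha records proper time, so craft B measures Δt = γΔτ = 1.2108 × 367 = 444.4 days.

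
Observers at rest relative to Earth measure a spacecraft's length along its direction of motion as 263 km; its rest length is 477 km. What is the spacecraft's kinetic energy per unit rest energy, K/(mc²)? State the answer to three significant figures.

γ = L₀/L = 477/263 = 1.81369.
Since K = (γ−1)mc², K/(mc²) = 1.81369 − 1 = 0.814.

0.814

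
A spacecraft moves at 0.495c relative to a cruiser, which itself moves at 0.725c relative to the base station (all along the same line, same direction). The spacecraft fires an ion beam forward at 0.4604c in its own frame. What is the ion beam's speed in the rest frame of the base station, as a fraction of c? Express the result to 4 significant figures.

First combine the ion beam and spacecraft (S''→S'): u₁ = (0.4604 + 0.495)/(1 + 0.4604×0.495) = 0.9554/1.227898 = 0.77808.
Then combine with the cruiser (S'→S): u = (0.77808 + 0.725)/(1 + 0.77808×0.725) = 1.50308/1.564108 = 0.96098.

0.9610c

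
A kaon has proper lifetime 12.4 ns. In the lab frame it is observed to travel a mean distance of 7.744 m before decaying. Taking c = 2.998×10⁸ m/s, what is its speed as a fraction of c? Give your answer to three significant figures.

0.902c

Lab distance = (lab lifetime)·v = γτ·βc, so βγ = d/(cτ) = 7.744/(2.998×10⁸ × 1.240×10^-8) = 2.0831.
With βγ = 2.0831: γ² = 1 + (βγ)² = 5.33931, and β = (βγ)/γ = 2.0831/2.31069 = 0.902.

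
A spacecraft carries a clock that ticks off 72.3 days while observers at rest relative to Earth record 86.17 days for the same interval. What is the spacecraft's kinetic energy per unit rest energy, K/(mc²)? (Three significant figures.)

0.192

The time-dilation ratio gives γ = 86.17/72.3 = 1.19184.
K/(mc²) = γ − 1 = 1.19184 − 1 = 0.192.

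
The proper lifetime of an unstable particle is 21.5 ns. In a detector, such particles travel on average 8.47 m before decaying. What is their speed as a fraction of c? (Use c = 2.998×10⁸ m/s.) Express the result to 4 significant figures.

Lab distance = (lab lifetime)·v = γτ·βc, so βγ = d/(cτ) = 8.470/(2.998×10⁸ × 2.150×10^-8) = 1.3141.
With βγ = 1.3141: γ² = 1 + (βγ)² = 2.72686, and β = (βγ)/γ = 1.3141/1.65132 = 0.7958.

0.7958c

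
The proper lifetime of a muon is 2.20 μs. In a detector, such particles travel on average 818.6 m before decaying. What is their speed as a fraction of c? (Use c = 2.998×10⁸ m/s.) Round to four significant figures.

0.7787c

Let x = d/(cτ) = 818.6 m / (2.998×10⁸ m/s × 2.200×10^-6 s) = 1.2411. Since d = βγcτ, x = βγ = β/√(1−β²).
Solving: β² = x²/(1+x²) = 1.54033/2.54033 = 0.60635, so β = 0.7787.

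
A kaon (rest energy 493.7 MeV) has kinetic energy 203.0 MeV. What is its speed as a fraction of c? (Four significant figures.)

γ = 1 + K/(mc²) = 1 + 203.0/493.7 = 1.4112.
β = √(1 − 1/γ²) = √(1 − 0.502138) = √0.497862 = 0.7056.

0.7056c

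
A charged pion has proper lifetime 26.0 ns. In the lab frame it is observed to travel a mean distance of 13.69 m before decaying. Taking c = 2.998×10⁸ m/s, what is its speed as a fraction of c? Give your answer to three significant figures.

Let x = d/(cτ) = 13.69 m / (2.998×10⁸ m/s × 2.600×10^-8 s) = 1.7563. Since d = βγcτ, x = βγ = β/√(1−β²).
Solving: β² = x²/(1+x²) = 3.08459/4.08459 = 0.755177, so β = 0.869.

0.869c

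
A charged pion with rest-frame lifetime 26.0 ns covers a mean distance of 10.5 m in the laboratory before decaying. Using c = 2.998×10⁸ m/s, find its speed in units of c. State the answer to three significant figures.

d = βγcτ ⇒ βγ = d/(cτ) = 10.50 m / (7.7948 m) = 1.3471.
β = (βγ)/√(1+(βγ)²) = 1.3471/√2.81468 = 0.803.

0.803c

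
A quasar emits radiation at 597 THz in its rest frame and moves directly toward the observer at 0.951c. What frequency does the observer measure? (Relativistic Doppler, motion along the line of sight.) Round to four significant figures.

Relativistic Doppler (source moving toward): f_obs = f_src · √((1+β)/(1−β)).
With β = 0.951: factor = √(1.951/0.049) = 6.31.
f_obs = 597 × 6.31 = 3767 THz.

3767 THz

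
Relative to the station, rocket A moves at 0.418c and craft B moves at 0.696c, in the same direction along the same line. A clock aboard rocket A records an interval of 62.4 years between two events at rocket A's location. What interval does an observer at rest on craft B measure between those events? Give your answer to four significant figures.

The velocity of rocket A relative to craft B is (0.418 − 0.696)c / (1 − 0.418×0.696) = −0.39206c; relative speed 0.39206c.
γ for this relative speed: γ = 1/√(1 − 0.153711) = 1.087.
Rocket A's interval is proper; time dilation gives Δt_B = γΔτ = 1.087 × 62.4 years = 67.83 years.

67.83 years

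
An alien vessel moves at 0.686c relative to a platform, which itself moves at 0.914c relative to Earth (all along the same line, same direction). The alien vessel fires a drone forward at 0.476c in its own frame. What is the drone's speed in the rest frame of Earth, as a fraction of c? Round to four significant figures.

0.9941c

First combine the drone and alien vessel (S''→S'): u₁ = (0.476 + 0.686)/(1 + 0.476×0.686) = 1.162/1.326536 = 0.87597.
Then combine with the platform (S'→S): u = (0.87597 + 0.914)/(1 + 0.87597×0.914) = 1.78997/1.80063658 = 0.99408.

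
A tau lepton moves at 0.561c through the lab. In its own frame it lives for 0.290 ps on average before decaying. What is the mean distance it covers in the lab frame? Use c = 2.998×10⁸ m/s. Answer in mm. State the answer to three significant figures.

0.0589 mm

Lorentz factor: γ = (1 − 0.314721)^(−1/2) = 1.208.
Lab-frame lifetime: Δt = γτ = 1.208 × 0.290 ps = 0.35032 ps.
Distance: d = vΔt = 0.561 × 2.998×10⁸ m/s × 3.5032×10^-13 s = 5.89×10^-5 m = 0.0589 mm.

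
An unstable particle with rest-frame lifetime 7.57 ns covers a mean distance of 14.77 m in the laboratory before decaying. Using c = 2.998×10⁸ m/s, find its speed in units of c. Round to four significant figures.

0.9884c

Lab distance = (lab lifetime)·v = γτ·βc, so βγ = d/(cτ) = 14.77/(2.998×10⁸ × 7.570×10^-9) = 6.5081.
With βγ = 6.5081: γ² = 1 + (βγ)² = 43.3554, and β = (βγ)/γ = 6.5081/6.58448 = 0.9884.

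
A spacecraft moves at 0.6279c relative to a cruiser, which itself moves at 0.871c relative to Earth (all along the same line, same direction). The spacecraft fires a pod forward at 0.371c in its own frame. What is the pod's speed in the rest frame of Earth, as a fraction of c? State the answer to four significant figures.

Apply u = (u'+v)/(1+u'v) twice. Pod in the cruiser frame: (0.371+0.6279)/(1+0.371·0.6279) = 0.9989/1.2329509 = 0.81017c.
That velocity, transformed to the rest frame of Earth: (0.81017+0.871)/(1+0.81017·0.871) = 1.68117/1.70565807 = 0.98564c.

0.9856c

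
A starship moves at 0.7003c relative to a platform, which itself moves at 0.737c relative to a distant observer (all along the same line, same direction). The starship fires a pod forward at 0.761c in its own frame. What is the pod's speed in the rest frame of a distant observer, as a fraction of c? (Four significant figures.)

0.9928c

Compose velocities in two stages. Stage 1 (into S'): u₁ = (0.761+0.7003)/(1+0.761×0.7003) = 0.95327.
Stage 2 (into S): u = (0.95327+0.737)/(1+0.95327×0.737) = 0.99278, so the speed is 0.9928c.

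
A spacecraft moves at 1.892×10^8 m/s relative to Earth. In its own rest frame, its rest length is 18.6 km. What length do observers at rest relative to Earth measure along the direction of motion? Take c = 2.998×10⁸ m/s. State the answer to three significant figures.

14.4 km

β = v/c = (1.892×10^8 m/s)/(2.998×10⁸ m/s) = 0.631087.
β² = 0.3982708, so γ = 1/√0.6017292 = 1.2891.
Length contraction: L = L₀/γ = 18.6/1.2891 = 14.4 km.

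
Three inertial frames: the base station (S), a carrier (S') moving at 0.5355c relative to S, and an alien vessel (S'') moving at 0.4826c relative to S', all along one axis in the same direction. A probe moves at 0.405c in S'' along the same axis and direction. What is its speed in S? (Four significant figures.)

First combine the probe and alien vessel (S''→S'): u₁ = (0.405 + 0.4826)/(1 + 0.405×0.4826) = 0.8876/1.195453 = 0.74248.
Then combine with the carrier (S'→S): u = (0.74248 + 0.5355)/(1 + 0.74248×0.5355) = 1.27798/1.39759804 = 0.91441.

0.9144c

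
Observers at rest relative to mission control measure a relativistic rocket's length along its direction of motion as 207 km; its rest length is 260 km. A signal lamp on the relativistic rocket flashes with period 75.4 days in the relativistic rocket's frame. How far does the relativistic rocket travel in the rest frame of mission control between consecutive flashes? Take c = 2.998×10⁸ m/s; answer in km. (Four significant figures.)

1.484×10^12 km

From L = L₀/γ: γ = 260/207 = 1.25604.
β = √(1 − 1/γ²) = 0.6051. Lab-frame period = γτ = 1.25604×75.4 days = 94.705 days. Distance = βc × γτ = 0.6051 × 2.998×10⁸ m/s × 8182512 s = 1.4844×10^15 m = 1.484×10^12 km.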